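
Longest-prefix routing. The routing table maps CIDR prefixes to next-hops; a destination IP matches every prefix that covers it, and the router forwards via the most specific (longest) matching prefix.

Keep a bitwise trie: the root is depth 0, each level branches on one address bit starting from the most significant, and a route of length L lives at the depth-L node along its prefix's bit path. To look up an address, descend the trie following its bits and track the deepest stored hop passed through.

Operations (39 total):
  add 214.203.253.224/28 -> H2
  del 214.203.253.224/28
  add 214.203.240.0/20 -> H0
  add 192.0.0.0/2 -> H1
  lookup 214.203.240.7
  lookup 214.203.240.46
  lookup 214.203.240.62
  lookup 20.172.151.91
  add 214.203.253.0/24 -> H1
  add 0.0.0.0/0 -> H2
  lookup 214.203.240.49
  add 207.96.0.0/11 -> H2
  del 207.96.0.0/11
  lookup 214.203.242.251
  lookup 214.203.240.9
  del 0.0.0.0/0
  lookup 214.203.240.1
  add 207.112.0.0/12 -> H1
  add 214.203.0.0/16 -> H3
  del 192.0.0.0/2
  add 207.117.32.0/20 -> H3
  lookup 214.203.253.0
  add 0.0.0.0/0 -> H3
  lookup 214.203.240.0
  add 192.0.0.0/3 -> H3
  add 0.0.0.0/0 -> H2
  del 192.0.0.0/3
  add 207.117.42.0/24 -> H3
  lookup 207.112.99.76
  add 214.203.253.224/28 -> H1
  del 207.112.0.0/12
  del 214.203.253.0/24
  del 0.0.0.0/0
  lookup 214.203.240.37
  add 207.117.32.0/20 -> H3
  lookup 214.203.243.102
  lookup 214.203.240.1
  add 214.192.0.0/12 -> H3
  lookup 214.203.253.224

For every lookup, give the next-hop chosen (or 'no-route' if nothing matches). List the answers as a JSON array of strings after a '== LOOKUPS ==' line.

Apply in order:
  + 214.203.253.224/28 (H2) depth=28
  del 214.203.253.224/28 (clear depth 28)
  + 214.203.240.0/20 (H0) depth=20
  + 192.0.0.0/2 (H1) depth=2
  lookup 214.203.240.7: bits 11010110110010111111 walk d0:-→d1:-→d2:H1→d3:-→d4:-→d5:-→d6:-→d7:-→d8:-→d9:-→d10:-→d11:-→d12:-→d13:-→d14:-→d15:-→d16:-→d17:-→d18:-→d19:-→d20:H0 -> H0
  lookup 214.203.240.46: bits 11010110110010111111 walk d0:-→d1:-→d2:H1→d3:-→d4:-→d5:-→d6:-→d7:-→d8:-→d9:-→d10:-→d11:-→d12:-→d13:-→d14:-→d15:-→d16:-→d17:-→d18:-→d19:-→d20:H0 -> H0
  lookup 214.203.240.62: bits 11010110110010111111 walk d0:-→d1:-→d2:H1→d3:-→d4:-→d5:-→d6:-→d7:-→d8:-→d9:-→d10:-→d11:-→d12:-→d13:-→d14:-→d15:-→d16:-→d17:-→d18:-→d19:-→d20:H0 -> H0
  lookup 20.172.151.91: bits ε walk d0:- -> no-route
  + 214.203.253.0/24 (H1) depth=24
  + 0.0.0.0/0 (H2) depth=0
  lookup 214.203.240.49: bits 11010110110010111111 walk d0:H2→d1:-→d2:H1→d3:-→d4:-→d5:-→d6:-→d7:-→d8:-→d9:-→d10:-→d11:-→d12:-→d13:-→d14:-→d15:-→d16:-→d17:-→d18:-→d19:-→d20:H0 -> H0
  + 207.96.0.0/11 (H2) depth=11
  del 207.96.0.0/11 (clear depth 11)
  lookup 214.203.242.251: bits 11010110110010111111 walk d0:H2→d1:-→d2:H1→d3:-→d4:-→d5:-→d6:-→d7:-→d8:-→d9:-→d10:-→d11:-→d12:-→d13:-→d14:-→d15:-→d16:-→d17:-→d18:-→d19:-→d20:H0 -> H0
  lookup 214.203.240.9: bits 11010110110010111111 walk d0:H2→d1:-→d2:H1→d3:-→d4:-→d5:-→d6:-→d7:-→d8:-→d9:-→d10:-→d11:-→d12:-→d13:-→d14:-→d15:-→d16:-→d17:-→d18:-→d19:-→d20:H0 -> H0
  del 0.0.0.0/0 (clear depth 0)
  lookup 214.203.240.1: bits 11010110110010111111 walk d0:-→d1:-→d2:H1→d3:-→d4:-→d5:-→d6:-→d7:-→d8:-→d9:-→d10:-→d11:-→d12:-→d13:-→d14:-→d15:-→d16:-→d17:-→d18:-→d19:-→d20:H0 -> H0
  + 207.112.0.0/12 (H1) depth=12
  + 214.203.0.0/16 (H3) depth=16
  del 192.0.0.0/2 (clear depth 2)
  + 207.117.32.0/20 (H3) depth=20
  lookup 214.203.253.0: bits 110101101100101111111101 walk d0:-→d1:-→d2:-→d3:-→d4:-→d5:-→d6:-→d7:-→d8:-→d9:-→d10:-→d11:-→d12:-→d13:-→d14:-→d15:-→d16:H3→d17:-→d18:-→d19:-→d20:H0→d21:-→d22:-→d23:-→d24:H1 -> H1
  + 0.0.0.0/0 (H3) depth=0
  lookup 214.203.240.0: bits 11010110110010111111 walk d0:H3→d1:-→d2:-→d3:-→d4:-→d5:-→d6:-→d7:-→d8:-→d9:-→d10:-→d11:-→d12:-→d13:-→d14:-→d15:-→d16:H3→d17:-→d18:-→d19:-→d20:H0 -> H0
  + 192.0.0.0/3 (H3) depth=3
  + 0.0.0.0/0 (H2) depth=0
  del 192.0.0.0/3 (clear depth 3)
  + 207.117.42.0/24 (H3) depth=24
  lookup 207.112.99.76: bits 1100111101110 walk d0:H2→d1:-→d2:-→d3:-→d4:-→d5:-→d6:-→d7:-→d8:-→d9:-→d10:-→d11:-→d12:H1→d13:- -> H1
  + 214.203.253.224/28 (H1) depth=28
  del 207.112.0.0/12 (clear depth 12)
  del 214.203.253.0/24 (clear depth 24)
  del 0.0.0.0/0 (clear depth 0)
  lookup 214.203.240.37: bits 11010110110010111111 walk d0:-→d1:-→d2:-→d3:-→d4:-→d5:-→d6:-→d7:-→d8:-→d9:-→d10:-→d11:-→d12:-→d13:-→d14:-→d15:-→d16:H3→d17:-→d18:-→d19:-→d20:H0 -> H0
  + 207.117.32.0/20 (H3) depth=20
  lookup 214.203.243.102: bits 11010110110010111111 walk d0:-→d1:-→d2:-→d3:-→d4:-→d5:-→d6:-→d7:-→d8:-→d9:-→d10:-→d11:-→d12:-→d13:-→d14:-→d15:-→d16:H3→d17:-→d18:-→d19:-→d20:H0 -> H0
  lookup 214.203.240.1: bits 11010110110010111111 walk d0:-→d1:-→d2:-→d3:-→d4:-→d5:-→d6:-→d7:-→d8:-→d9:-→d10:-→d11:-→d12:-→d13:-→d14:-→d15:-→d16:H3→d17:-→d18:-→d19:-→d20:H0 -> H0
  + 214.192.0.0/12 (H3) depth=12
  lookup 214.203.253.224: bits 1101011011001011111111011110 walk d0:-→d1:-→d2:-→d3:-→d4:-→d5:-→d6:-→d7:-→d8:-→d9:-→d10:-→d11:-→d12:H3→d13:-→d14:-→d15:-→d16:H3→d17:-→d18:-→d19:-→d20:H0→d21:-→d22:-→d23:-→d24:-→d25:-→d26:-→d27:-→d28:H1 -> H1

== LOOKUPS ==
["H0","H0","H0","no-route","H0","H0","H0","H0","H1","H0","H1","H0","H0","H0","H1"]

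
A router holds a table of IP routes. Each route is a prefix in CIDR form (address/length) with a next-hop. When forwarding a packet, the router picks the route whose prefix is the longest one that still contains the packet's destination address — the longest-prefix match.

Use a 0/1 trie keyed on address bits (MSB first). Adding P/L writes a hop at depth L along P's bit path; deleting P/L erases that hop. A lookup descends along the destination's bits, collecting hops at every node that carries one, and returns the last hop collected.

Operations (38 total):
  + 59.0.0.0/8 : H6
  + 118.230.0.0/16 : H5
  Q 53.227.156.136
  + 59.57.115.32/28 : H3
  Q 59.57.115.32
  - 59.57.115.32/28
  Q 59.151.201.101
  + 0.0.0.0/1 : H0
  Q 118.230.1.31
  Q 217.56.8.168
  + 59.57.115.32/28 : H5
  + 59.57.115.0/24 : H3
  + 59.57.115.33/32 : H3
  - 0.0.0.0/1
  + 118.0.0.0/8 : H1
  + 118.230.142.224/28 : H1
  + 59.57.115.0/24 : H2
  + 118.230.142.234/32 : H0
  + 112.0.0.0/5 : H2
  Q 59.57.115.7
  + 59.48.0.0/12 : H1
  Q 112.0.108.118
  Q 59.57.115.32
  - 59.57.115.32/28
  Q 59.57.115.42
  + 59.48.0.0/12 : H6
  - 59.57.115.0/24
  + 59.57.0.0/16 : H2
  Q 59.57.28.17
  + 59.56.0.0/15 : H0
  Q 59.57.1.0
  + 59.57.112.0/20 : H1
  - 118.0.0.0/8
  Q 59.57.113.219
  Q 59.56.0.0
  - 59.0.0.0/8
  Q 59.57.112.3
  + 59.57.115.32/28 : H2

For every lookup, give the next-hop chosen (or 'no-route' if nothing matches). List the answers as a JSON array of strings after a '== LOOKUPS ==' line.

Process each operation:
  + 59.0.0.0/8 (H6) depth=8
  + 118.230.0.0/16 (H5) depth=16
  Q 53.227.156.136: descend 0011 ; hops seen [∅] ; pick no-route
  + 59.57.115.32/28 (H3) depth=28
  Q 59.57.115.32: descend 0011101100111001011100110010 ; hops seen [H6,H3] ; pick H3
  - 59.57.115.32/28 clear@28
  Q 59.151.201.101: descend 00111011 ; hops seen [H6] ; pick H6
  + 0.0.0.0/1 (H0) depth=1
  Q 118.230.1.31: descend 0111011011100110 ; hops seen [H0,H5] ; pick H5
  Q 217.56.8.168: descend ε ; hops seen [∅] ; pick no-route
  + 59.57.115.32/28 (H5) depth=28
  + 59.57.115.0/24 (H3) depth=24
  + 59.57.115.33/32 (H3) depth=32
  - 0.0.0.0/1 clear@1
  + 118.0.0.0/8 (H1) depth=8
  + 118.230.142.224/28 (H1) depth=28
  + 59.57.115.0/24 (H2) depth=24
  + 118.230.142.234/32 (H0) depth=32
  + 112.0.0.0/5 (H2) depth=5
  Q 59.57.115.7: descend 00111011001110010111001100 ; hops seen [H6,H2] ; pick H2
  + 59.48.0.0/12 (H1) depth=12
  Q 112.0.108.118: descend 01110 ; hops seen [H2] ; pick H2
  Q 59.57.115.32: descend 0011101100111001011100110010000 ; hops seen [H6,H1,H2,H5] ; pick H5
  - 59.57.115.32/28 clear@28
  Q 59.57.115.42: descend 0011101100111001011100110010 ; hops seen [H6,H1,H2] ; pick H2
  + 59.48.0.0/12 (H6) depth=12
  - 59.57.115.0/24 clear@24
  + 59.57.0.0/16 (H2) depth=16
  Q 59.57.28.17: descend 00111011001110010 ; hops seen [H6,H6,H2] ; pick H2
  + 59.56.0.0/15 (H0) depth=15
  Q 59.57.1.0: descend 00111011001110010 ; hops seen [H6,H6,H0,H2] ; pick H2
  + 59.57.112.0/20 (H1) depth=20
  - 118.0.0.0/8 clear@8
  Q 59.57.113.219: descend 0011101100111001011100 ; hops seen [H6,H6,H0,H2,H1] ; pick H1
  Q 59.56.0.0: descend 001110110011100 ; hops seen [H6,H6,H0] ; pick H0
  - 59.0.0.0/8 clear@8
  Q 59.57.112.3: descend 0011101100111001011100 ; hops seen [H6,H0,H2,H1] ; pick H1
  + 59.57.115.32/28 (H2) depth=28

== LOOKUPS ==
["no-route","H3","H6","H5","no-route","H2","H2","H5","H2","H2","H2","H1","H0","H1"]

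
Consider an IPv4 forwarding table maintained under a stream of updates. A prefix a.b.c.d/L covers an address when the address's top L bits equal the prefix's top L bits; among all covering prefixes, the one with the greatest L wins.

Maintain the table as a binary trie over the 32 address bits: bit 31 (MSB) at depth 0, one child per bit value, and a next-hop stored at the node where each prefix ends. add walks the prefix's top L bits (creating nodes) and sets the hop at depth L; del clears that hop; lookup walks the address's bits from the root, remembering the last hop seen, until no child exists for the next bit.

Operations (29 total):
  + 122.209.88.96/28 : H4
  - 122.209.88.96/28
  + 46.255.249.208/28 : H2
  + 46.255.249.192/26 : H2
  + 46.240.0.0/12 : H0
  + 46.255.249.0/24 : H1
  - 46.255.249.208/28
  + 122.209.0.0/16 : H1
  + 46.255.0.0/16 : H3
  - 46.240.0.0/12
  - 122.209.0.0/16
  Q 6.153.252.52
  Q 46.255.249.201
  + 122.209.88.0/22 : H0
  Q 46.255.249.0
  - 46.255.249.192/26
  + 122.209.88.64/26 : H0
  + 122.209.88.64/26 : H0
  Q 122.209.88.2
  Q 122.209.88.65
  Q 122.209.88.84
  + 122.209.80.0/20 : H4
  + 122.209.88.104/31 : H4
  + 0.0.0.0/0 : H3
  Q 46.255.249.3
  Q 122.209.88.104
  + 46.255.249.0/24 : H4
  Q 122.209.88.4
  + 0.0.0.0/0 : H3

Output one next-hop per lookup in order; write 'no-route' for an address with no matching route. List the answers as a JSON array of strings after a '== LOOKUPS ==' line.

Trace:
  + 122.209.88.96/28 (H4) depth=28
  - 122.209.88.96/28 clear@28
  + 46.255.249.208/28 (H2) depth=28
  + 46.255.249.192/26 (H2) depth=26
  + 46.240.0.0/12 (H0) depth=12
  + 46.255.249.0/24 (H1) depth=24
  - 46.255.249.208/28 clear@28
  + 122.209.0.0/16 (H1) depth=16
  + 46.255.0.0/16 (H3) depth=16
  - 46.240.0.0/12 clear@12
  - 122.209.0.0/16 clear@16
  lookup 6.153.252.52: bits 00 walk d0:-→d1:-→d2:- -> no-route
  lookup 46.255.249.201: bits 001011101111111111111001110 walk d0:-→d1:-→d2:-→d3:-→d4:-→d5:-→d6:-→d7:-→d8:-→d9:-→d10:-→d11:-→d12:-→d13:-→d14:-→d15:-→d16:H3→d17:-→d18:-→d19:-→d20:-→d21:-→d22:-→d23:-→d24:H1→d25:-→d26:H2→d27:- -> H2
  + 122.209.88.0/22 (H0) depth=22
  lookup 46.255.249.0: bits 001011101111111111111001 walk d0:-→d1:-→d2:-→d3:-→d4:-→d5:-→d6:-→d7:-→d8:-→d9:-→d10:-→d11:-→d12:-→d13:-→d14:-→d15:-→d16:H3→d17:-→d18:-→d19:-→d20:-→d21:-→d22:-→d23:-→d24:H1 -> H1
  - 46.255.249.192/26 clear@26
  + 122.209.88.64/26 (H0) depth=26
  + 122.209.88.64/26 (H0) depth=26
  lookup 122.209.88.2: bits 0111101011010001010110000 walk d0:-→d1:-→d2:-→d3:-→d4:-→d5:-→d6:-→d7:-→d8:-→d9:-→d10:-→d11:-→d12:-→d13:-→d14:-→d15:-→d16:-→d17:-→d18:-→d19:-→d20:-→d21:-→d22:H0→d23:-→d24:-→d25:- -> H0
  lookup 122.209.88.65: bits 01111010110100010101100001 walk d0:-→d1:-→d2:-→d3:-→d4:-→d5:-→d6:-→d7:-→d8:-→d9:-→d10:-→d11:-→d12:-→d13:-→d14:-→d15:-→d16:-→d17:-→d18:-→d19:-→d20:-→d21:-→d22:H0→d23:-→d24:-→d25:-→d26:H0 -> H0
  lookup 122.209.88.84: bits 01111010110100010101100001 walk d0:-→d1:-→d2:-→d3:-→d4:-→d5:-→d6:-→d7:-→d8:-→d9:-→d10:-→d11:-→d12:-→d13:-→d14:-→d15:-→d16:-→d17:-→d18:-→d19:-→d20:-→d21:-→d22:H0→d23:-→d24:-→d25:-→d26:H0 -> H0
  + 122.209.80.0/20 (H4) depth=20
  + 122.209.88.104/31 (H4) depth=31
  + 0.0.0.0/0 (H3) depth=0
  lookup 46.255.249.3: bits 001011101111111111111001 walk d0:H3→d1:-→d2:-→d3:-→d4:-→d5:-→d6:-→d7:-→d8:-→d9:-→d10:-→d11:-→d12:-→d13:-→d14:-→d15:-→d16:H3→d17:-→d18:-→d19:-→d20:-→d21:-→d22:-→d23:-→d24:H1 -> H1
  lookup 122.209.88.104: bits 0111101011010001010110000110100 walk d0:H3→d1:-→d2:-→d3:-→d4:-→d5:-→d6:-→d7:-→d8:-→d9:-→d10:-→d11:-→d12:-→d13:-→d14:-→d15:-→d16:-→d17:-→d18:-→d19:-→d20:H4→d21:-→d22:H0→d23:-→d24:-→d25:-→d26:H0→d27:-→d28:-→d29:-→d30:-→d31:H4 -> H4
  + 46.255.249.0/24 (H4) depth=24
  lookup 122.209.88.4: bits 0111101011010001010110000 walk d0:H3→d1:-→d2:-→d3:-→d4:-→d5:-→d6:-→d7:-→d8:-→d9:-→d10:-→d11:-→d12:-→d13:-→d14:-→d15:-→d16:-→d17:-→d18:-→d19:-→d20:H4→d21:-→d22:H0→d23:-→d24:-→d25:- -> H0
  + 0.0.0.0/0 (H3) depth=0

== LOOKUPS ==
["no-route","H2","H1","H0","H0","H0","H1","H4","H0"]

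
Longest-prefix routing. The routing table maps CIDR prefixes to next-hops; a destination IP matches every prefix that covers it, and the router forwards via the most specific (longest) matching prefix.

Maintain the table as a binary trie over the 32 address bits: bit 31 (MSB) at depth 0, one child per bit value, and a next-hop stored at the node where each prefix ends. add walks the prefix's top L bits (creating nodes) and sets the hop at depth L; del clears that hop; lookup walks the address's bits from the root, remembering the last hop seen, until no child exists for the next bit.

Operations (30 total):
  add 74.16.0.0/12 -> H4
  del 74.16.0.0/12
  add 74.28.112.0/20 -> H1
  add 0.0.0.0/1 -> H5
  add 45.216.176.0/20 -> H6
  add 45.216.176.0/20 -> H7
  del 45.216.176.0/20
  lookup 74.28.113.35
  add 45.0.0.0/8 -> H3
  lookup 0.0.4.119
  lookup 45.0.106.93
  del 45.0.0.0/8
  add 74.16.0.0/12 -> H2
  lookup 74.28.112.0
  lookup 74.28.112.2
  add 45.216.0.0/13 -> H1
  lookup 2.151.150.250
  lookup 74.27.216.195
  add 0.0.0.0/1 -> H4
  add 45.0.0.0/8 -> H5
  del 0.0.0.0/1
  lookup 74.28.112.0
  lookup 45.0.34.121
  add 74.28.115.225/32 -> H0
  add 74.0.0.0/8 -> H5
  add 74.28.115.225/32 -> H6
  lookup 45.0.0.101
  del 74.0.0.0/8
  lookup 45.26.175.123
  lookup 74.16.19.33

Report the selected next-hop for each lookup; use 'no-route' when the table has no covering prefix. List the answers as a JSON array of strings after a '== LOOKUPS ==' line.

Process each operation:
  add 74.16.0.0/12 -> H4 at depth 12
  - 74.16.0.0/12 clear@12
  add 74.28.112.0/20 -> H1 at depth 20
  add 0.0.0.0/1 -> H5 at depth 1
  add 45.216.176.0/20 -> H6 at depth 20
  add 45.216.176.0/20 -> H7 at depth 20
  - 45.216.176.0/20 clear@20
  Q 74.28.113.35: descend 01001010000111000111 ; hops seen [H5,H1] ; pick H1
  add 45.0.0.0/8 -> H3 at depth 8
  Q 0.0.4.119: descend 00 ; hops seen [H5] ; pick H5
  Q 45.0.106.93: descend 00101101 ; hops seen [H5,H3] ; pick H3
  - 45.0.0.0/8 clear@8
  add 74.16.0.0/12 -> H2 at depth 12
  Q 74.28.112.0: descend 01001010000111000111 ; hops seen [H5,H2,H1] ; pick H1
  Q 74.28.112.2: descend 01001010000111000111 ; hops seen [H5,H2,H1] ; pick H1
  add 45.216.0.0/13 -> H1 at depth 13
  Q 2.151.150.250: descend 00 ; hops seen [H5] ; pick H5
  Q 74.27.216.195: descend 0100101000011 ; hops seen [H5,H2] ; pick H2
  add 0.0.0.0/1 -> H4 at depth 1
  add 45.0.0.0/8 -> H5 at depth 8
  - 0.0.0.0/1 clear@1
  Q 74.28.112.0: descend 01001010000111000111 ; hops seen [H2,H1] ; pick H1
  Q 45.0.34.121: descend 00101101 ; hops seen [H5] ; pick H5
  add 74.28.115.225/32 -> H0 at depth 32
  add 74.0.0.0/8 -> H5 at depth 8
  add 74.28.115.225/32 -> H6 at depth 32
  Q 45.0.0.101: descend 00101101 ; hops seen [H5] ; pick H5
  - 74.0.0.0/8 clear@8
  Q 45.26.175.123: descend 00101101 ; hops seen [H5] ; pick H5
  Q 74.16.19.33: descend 010010100001 ; hops seen [H2] ; pick H2

== LOOKUPS ==
["H1","H5","H3","H1","H1","H5","H2","H1","H5","H5","H5","H2"]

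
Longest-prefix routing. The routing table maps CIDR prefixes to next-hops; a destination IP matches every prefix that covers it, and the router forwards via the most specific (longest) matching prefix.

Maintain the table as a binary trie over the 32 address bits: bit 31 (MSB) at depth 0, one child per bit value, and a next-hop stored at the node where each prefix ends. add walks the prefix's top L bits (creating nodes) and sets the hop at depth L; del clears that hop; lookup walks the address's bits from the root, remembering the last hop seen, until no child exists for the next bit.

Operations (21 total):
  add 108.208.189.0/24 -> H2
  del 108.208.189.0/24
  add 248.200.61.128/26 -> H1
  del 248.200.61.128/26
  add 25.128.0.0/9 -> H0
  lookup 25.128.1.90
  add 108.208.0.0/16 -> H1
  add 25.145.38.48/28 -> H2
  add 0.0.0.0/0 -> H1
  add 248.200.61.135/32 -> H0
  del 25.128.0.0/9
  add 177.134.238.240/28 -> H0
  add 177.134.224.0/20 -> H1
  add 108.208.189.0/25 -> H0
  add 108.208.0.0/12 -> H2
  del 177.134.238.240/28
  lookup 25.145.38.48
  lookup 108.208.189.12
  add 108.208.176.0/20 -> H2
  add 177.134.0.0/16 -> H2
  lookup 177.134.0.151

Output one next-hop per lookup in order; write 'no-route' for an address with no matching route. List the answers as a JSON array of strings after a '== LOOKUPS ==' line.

Apply in order:
  add 108.208.189.0/24 -> H2 at depth 24
  - 108.208.189.0/24 clear@24
  add 248.200.61.128/26 -> H1 at depth 26
  - 248.200.61.128/26 clear@26
  add 25.128.0.0/9 -> H0 at depth 9
  Q 25.128.1.90: descend 000110011 ; hops seen [H0] ; pick H0
  add 108.208.0.0/16 -> H1 at depth 16
  add 25.145.38.48/28 -> H2 at depth 28
  add 0.0.0.0/0 -> H1 at depth 0
  add 248.200.61.135/32 -> H0 at depth 32
  - 25.128.0.0/9 clear@9
  add 177.134.238.240/28 -> H0 at depth 28
  add 177.134.224.0/20 -> H1 at depth 20
  add 108.208.189.0/25 -> H0 at depth 25
  add 108.208.0.0/12 -> H2 at depth 12
  - 177.134.238.240/28 clear@28
  Q 25.145.38.48: descend 0001100110010001001001100011 ; hops seen [H1,H2] ; pick H2
  Q 108.208.189.12: descend 0110110011010000101111010 ; hops seen [H1,H2,H1,H0] ; pick H0
  add 108.208.176.0/20 -> H2 at depth 20
  add 177.134.0.0/16 -> H2 at depth 16
  Q 177.134.0.151: descend 1011000110000110 ; hops seen [H1,H2] ; pick H2

== LOOKUPS ==
["H0","H2","H0","H2"]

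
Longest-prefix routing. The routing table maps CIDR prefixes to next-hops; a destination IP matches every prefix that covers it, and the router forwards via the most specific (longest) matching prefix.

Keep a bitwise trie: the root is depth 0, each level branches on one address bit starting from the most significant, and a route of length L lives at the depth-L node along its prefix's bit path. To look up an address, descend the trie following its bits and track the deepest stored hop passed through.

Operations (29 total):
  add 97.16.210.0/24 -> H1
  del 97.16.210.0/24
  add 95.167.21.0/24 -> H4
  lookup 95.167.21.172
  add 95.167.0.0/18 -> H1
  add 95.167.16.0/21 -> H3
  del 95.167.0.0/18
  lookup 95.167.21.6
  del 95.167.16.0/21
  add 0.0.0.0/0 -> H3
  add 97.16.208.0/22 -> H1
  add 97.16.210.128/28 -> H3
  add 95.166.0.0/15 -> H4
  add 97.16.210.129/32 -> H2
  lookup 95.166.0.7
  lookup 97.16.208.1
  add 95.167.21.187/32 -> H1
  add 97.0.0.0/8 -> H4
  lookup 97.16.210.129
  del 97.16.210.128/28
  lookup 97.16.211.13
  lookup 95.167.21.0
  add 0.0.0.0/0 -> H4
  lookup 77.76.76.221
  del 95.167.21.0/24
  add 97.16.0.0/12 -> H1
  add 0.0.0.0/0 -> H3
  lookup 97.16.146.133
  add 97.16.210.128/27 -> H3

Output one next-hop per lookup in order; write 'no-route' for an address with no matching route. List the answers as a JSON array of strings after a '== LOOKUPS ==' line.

Trace:
  + 97.16.210.0/24 (H1) depth=24
  del 97.16.210.0/24 (clear depth 24)
  + 95.167.21.0/24 (H4) depth=24
  lookup 95.167.21.172: bits 010111111010011100010101 walk d0:-→d1:-→d2:-→d3:-→d4:-→d5:-→d6:-→d7:-→d8:-→d9:-→d10:-→d11:-→d12:-→d13:-→d14:-→d15:-→d16:-→d17:-→d18:-→d19:-→d20:-→d21:-→d22:-→d23:-→d24:H4 -> H4
  + 95.167.0.0/18 (H1) depth=18
  + 95.167.16.0/21 (H3) depth=21
  del 95.167.0.0/18 (clear depth 18)
  lookup 95.167.21.6: bits 010111111010011100010101 walk d0:-→d1:-→d2:-→d3:-→d4:-→d5:-→d6:-→d7:-→d8:-→d9:-→d10:-→d11:-→d12:-→d13:-→d14:-→d15:-→d16:-→d17:-→d18:-→d19:-→d20:-→d21:H3→d22:-→d23:-→d24:H4 -> H4
  del 95.167.16.0/21 (clear depth 21)
  + 0.0.0.0/0 (H3) depth=0
  + 97.16.208.0/22 (H1) depth=22
  + 97.16.210.128/28 (H3) depth=28
  + 95.166.0.0/15 (H4) depth=15
  + 97.16.210.129/32 (H2) depth=32
  lookup 95.166.0.7: bits 010111111010011 walk d0:H3→d1:-→d2:-→d3:-→d4:-→d5:-→d6:-→d7:-→d8:-→d9:-→d10:-→d11:-→d12:-→d13:-→d14:-→d15:H4 -> H4
  lookup 97.16.208.1: bits 0110000100010000110100 walk d0:H3→d1:-→d2:-→d3:-→d4:-→d5:-→d6:-→d7:-→d8:-→d9:-→d10:-→d11:-→d12:-→d13:-→d14:-→d15:-→d16:-→d17:-→d18:-→d19:-→d20:-→d21:-→d22:H1 -> H1
  + 95.167.21.187/32 (H1) depth=32
  + 97.0.0.0/8 (H4) depth=8
  lookup 97.16.210.129: bits 01100001000100001101001010000001 walk d0:H3→d1:-→d2:-→d3:-→d4:-→d5:-→d6:-→d7:-→d8:H4→d9:-→d10:-→d11:-→d12:-→d13:-→d14:-→d15:-→d16:-→d17:-→d18:-→d19:-→d20:-→d21:-→d22:H1→d23:-→d24:-→d25:-→d26:-→d27:-→d28:H3→d29:-→d30:-→d31:-→d32:H2 -> H2
  del 97.16.210.128/28 (clear depth 28)
  lookup 97.16.211.13: bits 01100001000100001101001 walk d0:H3→d1:-→d2:-→d3:-→d4:-→d5:-→d6:-→d7:-→d8:H4→d9:-→d10:-→d11:-→d12:-→d13:-→d14:-→d15:-→d16:-→d17:-→d18:-→d19:-→d20:-→d21:-→d22:H1→d23:- -> H1
  lookup 95.167.21.0: bits 010111111010011100010101 walk d0:H3→d1:-→d2:-→d3:-→d4:-→d5:-→d6:-→d7:-→d8:-→d9:-→d10:-→d11:-→d12:-→d13:-→d14:-→d15:H4→d16:-→d17:-→d18:-→d19:-→d20:-→d21:-→d22:-→d23:-→d24:H4 -> H4
  + 0.0.0.0/0 (H4) depth=0
  lookup 77.76.76.221: bits 010 walk d0:H4→d1:-→d2:-→d3:- -> H4
  del 95.167.21.0/24 (clear depth 24)
  + 97.16.0.0/12 (H1) depth=12
  + 0.0.0.0/0 (H3) depth=0
  lookup 97.16.146.133: bits 01100001000100001 walk d0:H3→d1:-→d2:-→d3:-→d4:-→d5:-→d6:-→d7:-→d8:H4→d9:-→d10:-→d11:-→d12:H1→d13:-→d14:-→d15:-→d16:-→d17:- -> H1
  + 97.16.210.128/27 (H3) depth=27

== LOOKUPS ==
["H4","H4","H4","H1","H2","H1","H4","H4","H1"]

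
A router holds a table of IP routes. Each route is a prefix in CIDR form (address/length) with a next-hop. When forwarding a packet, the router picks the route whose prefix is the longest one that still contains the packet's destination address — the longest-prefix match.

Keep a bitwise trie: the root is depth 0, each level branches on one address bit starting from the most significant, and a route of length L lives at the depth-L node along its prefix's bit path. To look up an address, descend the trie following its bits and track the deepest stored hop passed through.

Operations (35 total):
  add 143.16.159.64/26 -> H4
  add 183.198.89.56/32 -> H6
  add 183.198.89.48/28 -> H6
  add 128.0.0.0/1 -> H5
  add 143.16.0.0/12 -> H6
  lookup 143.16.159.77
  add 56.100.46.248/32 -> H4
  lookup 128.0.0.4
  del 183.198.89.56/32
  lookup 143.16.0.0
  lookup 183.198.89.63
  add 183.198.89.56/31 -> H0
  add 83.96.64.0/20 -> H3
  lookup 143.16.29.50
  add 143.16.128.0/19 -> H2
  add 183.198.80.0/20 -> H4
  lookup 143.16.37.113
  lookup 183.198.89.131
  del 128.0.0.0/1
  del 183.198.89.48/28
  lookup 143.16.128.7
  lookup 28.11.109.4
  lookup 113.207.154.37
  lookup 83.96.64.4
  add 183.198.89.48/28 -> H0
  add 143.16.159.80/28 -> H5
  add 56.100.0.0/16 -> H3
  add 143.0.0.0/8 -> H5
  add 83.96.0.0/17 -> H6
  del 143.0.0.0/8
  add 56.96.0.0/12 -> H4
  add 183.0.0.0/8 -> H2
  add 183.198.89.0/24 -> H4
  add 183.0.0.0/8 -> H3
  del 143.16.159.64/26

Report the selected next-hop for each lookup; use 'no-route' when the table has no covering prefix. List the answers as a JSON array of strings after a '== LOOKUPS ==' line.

Process each operation:
  add 143.16.159.64/26 -> H4 at depth 26
  add 183.198.89.56/32 -> H6 at depth 32
  add 183.198.89.48/28 -> H6 at depth 28
  add 128.0.0.0/1 -> H5 at depth 1
  add 143.16.0.0/12 -> H6 at depth 12
  ? 143.16.159.77  path d0:-→d1:H5→d2:-→d3:-→d4:-→d5:-→d6:-→d7:-→d8:-→d9:-→d10:-→d11:-→d12:H6→d13:-→d14:-→d15:-→d16:-→d17:-→d18:-→d19:-→d20:-→d21:-→d22:-→d23:-→d24:-→d25:-→d26:H4  best=H4
  add 56.100.46.248/32 -> H4 at depth 32
  ? 128.0.0.4  path d0:-→d1:H5→d2:-→d3:-→d4:-  best=H5
  - 183.198.89.56/32 clear@32
  ? 143.16.0.0  path d0:-→d1:H5→d2:-→d3:-→d4:-→d5:-→d6:-→d7:-→d8:-→d9:-→d10:-→d11:-→d12:H6→d13:-→d14:-→d15:-→d16:-  best=H6
  ? 183.198.89.63  path d0:-→d1:H5→d2:-→d3:-→d4:-→d5:-→d6:-→d7:-→d8:-→d9:-→d10:-→d11:-→d12:-→d13:-→d14:-→d15:-→d16:-→d17:-→d18:-→d19:-→d20:-→d21:-→d22:-→d23:-→d24:-→d25:-→d26:-→d27:-→d28:H6→d29:-  best=H6
  add 183.198.89.56/31 -> H0 at depth 31
  add 83.96.64.0/20 -> H3 at depth 20
  ? 143.16.29.50  path d0:-→d1:H5→d2:-→d3:-→d4:-→d5:-→d6:-→d7:-→d8:-→d9:-→d10:-→d11:-→d12:H6→d13:-→d14:-→d15:-→d16:-  best=H6
  add 143.16.128.0/19 -> H2 at depth 19
  add 183.198.80.0/20 -> H4 at depth 20
  ? 143.16.37.113  path d0:-→d1:H5→d2:-→d3:-→d4:-→d5:-→d6:-→d7:-→d8:-→d9:-→d10:-→d11:-→d12:H6→d13:-→d14:-→d15:-→d16:-  best=H6
  ? 183.198.89.131  path d0:-→d1:H5→d2:-→d3:-→d4:-→d5:-→d6:-→d7:-→d8:-→d9:-→d10:-→d11:-→d12:-→d13:-→d14:-→d15:-→d16:-→d17:-→d18:-→d19:-→d20:H4→d21:-→d22:-→d23:-→d24:-  best=H4
  - 128.0.0.0/1 clear@1
  - 183.198.89.48/28 clear@28
  ? 143.16.128.7  path d0:-→d1:-→d2:-→d3:-→d4:-→d5:-→d6:-→d7:-→d8:-→d9:-→d10:-→d11:-→d12:H6→d13:-→d14:-→d15:-→d16:-→d17:-→d18:-→d19:H2  best=H2
  ? 28.11.109.4  path d0:-→d1:-→d2:-  best=no-route
  ? 113.207.154.37  path d0:-→d1:-→d2:-  best=no-route
  ? 83.96.64.4  path d0:-→d1:-→d2:-→d3:-→d4:-→d5:-→d6:-→d7:-→d8:-→d9:-→d10:-→d11:-→d12:-→d13:-→d14:-→d15:-→d16:-→d17:-→d18:-→d19:-→d20:H3  best=H3
  add 183.198.89.48/28 -> H0 at depth 28
  add 143.16.159.80/28 -> H5 at depth 28
  add 56.100.0.0/16 -> H3 at depth 16
  add 143.0.0.0/8 -> H5 at depth 8
  add 83.96.0.0/17 -> H6 at depth 17
  - 143.0.0.0/8 clear@8
  add 56.96.0.0/12 -> H4 at depth 12
  add 183.0.0.0/8 -> H2 at depth 8
  add 183.198.89.0/24 -> H4 at depth 24
  add 183.0.0.0/8 -> H3 at depth 8
  - 143.16.159.64/26 clear@26

== LOOKUPS ==
["H4","H5","H6","H6","H6","H6","H4","H2","no-route","no-route","H3"]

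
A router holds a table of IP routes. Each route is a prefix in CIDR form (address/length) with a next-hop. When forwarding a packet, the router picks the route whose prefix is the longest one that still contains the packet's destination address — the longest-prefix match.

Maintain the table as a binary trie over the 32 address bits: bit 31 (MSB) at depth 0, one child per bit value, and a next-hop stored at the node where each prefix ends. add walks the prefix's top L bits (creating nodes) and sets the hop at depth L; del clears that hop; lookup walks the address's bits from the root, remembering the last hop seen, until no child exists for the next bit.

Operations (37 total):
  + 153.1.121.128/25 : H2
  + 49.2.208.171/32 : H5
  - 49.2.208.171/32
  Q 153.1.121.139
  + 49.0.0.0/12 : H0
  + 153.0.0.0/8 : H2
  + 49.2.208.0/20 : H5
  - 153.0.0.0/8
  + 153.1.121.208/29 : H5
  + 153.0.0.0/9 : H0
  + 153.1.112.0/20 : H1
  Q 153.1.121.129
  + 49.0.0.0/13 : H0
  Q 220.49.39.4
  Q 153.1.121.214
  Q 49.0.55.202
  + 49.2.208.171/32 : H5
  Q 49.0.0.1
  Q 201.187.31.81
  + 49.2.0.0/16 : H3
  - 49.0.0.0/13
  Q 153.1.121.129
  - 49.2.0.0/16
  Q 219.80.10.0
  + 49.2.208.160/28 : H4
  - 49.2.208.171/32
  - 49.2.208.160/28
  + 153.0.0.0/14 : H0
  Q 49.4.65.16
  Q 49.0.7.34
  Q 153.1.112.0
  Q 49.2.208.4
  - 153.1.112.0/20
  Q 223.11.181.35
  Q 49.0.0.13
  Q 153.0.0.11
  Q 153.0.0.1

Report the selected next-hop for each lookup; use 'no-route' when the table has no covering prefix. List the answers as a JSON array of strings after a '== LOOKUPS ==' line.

Process each operation:
  add 153.1.121.128/25 -> H2 at depth 25
  add 49.2.208.171/32 -> H5 at depth 32
  del 49.2.208.171/32 (clear depth 32)
  lookup 153.1.121.139: bits 1001100100000001011110011 walk d0:-→d1:-→d2:-→d3:-→d4:-→d5:-→d6:-→d7:-→d8:-→d9:-→d10:-→d11:-→d12:-→d13:-→d14:-→d15:-→d16:-→d17:-→d18:-→d19:-→d20:-→d21:-→d22:-→d23:-→d24:-→d25:H2 -> H2
  add 49.0.0.0/12 -> H0 at depth 12
  add 153.0.0.0/8 -> H2 at depth 8
  add 49.2.208.0/20 -> H5 at depth 20
  del 153.0.0.0/8 (clear depth 8)
  add 153.1.121.208/29 -> H5 at depth 29
  add 153.0.0.0/9 -> H0 at depth 9
  add 153.1.112.0/20 -> H1 at depth 20
  lookup 153.1.121.129: bits 1001100100000001011110011 walk d0:-→d1:-→d2:-→d3:-→d4:-→d5:-→d6:-→d7:-→d8:-→d9:H0→d10:-→d11:-→d12:-→d13:-→d14:-→d15:-→d16:-→d17:-→d18:-→d19:-→d20:H1→d21:-→d22:-→d23:-→d24:-→d25:H2 -> H2
  add 49.0.0.0/13 -> H0 at depth 13
  lookup 220.49.39.4: bits 1 walk d0:-→d1:- -> no-route
  lookup 153.1.121.214: bits 10011001000000010111100111010 walk d0:-→d1:-→d2:-→d3:-→d4:-→d5:-→d6:-→d7:-→d8:-→d9:H0→d10:-→d11:-→d12:-→d13:-→d14:-→d15:-→d16:-→d17:-→d18:-→d19:-→d20:H1→d21:-→d22:-→d23:-→d24:-→d25:H2→d26:-→d27:-→d28:-→d29:H5 -> H5
  lookup 49.0.55.202: bits 00110001000000 walk d0:-→d1:-→d2:-→d3:-→d4:-→d5:-→d6:-→d7:-→d8:-→d9:-→d10:-→d11:-→d12:H0→d13:H0→d14:- -> H0
  add 49.2.208.171/32 -> H5 at depth 32
  lookup 49.0.0.1: bits 00110001000000 walk d0:-→d1:-→d2:-→d3:-→d4:-→d5:-→d6:-→d7:-→d8:-→d9:-→d10:-→d11:-→d12:H0→d13:H0→d14:- -> H0
  lookup 201.187.31.81: bits 1 walk d0:-→d1:- -> no-route
  add 49.2.0.0/16 -> H3 at depth 16
  del 49.0.0.0/13 (clear depth 13)
  lookup 153.1.121.129: bits 1001100100000001011110011 walk d0:-→d1:-→d2:-→d3:-→d4:-→d5:-→d6:-→d7:-→d8:-→d9:H0→d10:-→d11:-→d12:-→d13:-→d14:-→d15:-→d16:-→d17:-→d18:-→d19:-→d20:H1→d21:-→d22:-→d23:-→d24:-→d25:H2 -> H2
  del 49.2.0.0/16 (clear depth 16)
  lookup 219.80.10.0: bits 1 walk d0:-→d1:- -> no-route
  add 49.2.208.160/28 -> H4 at depth 28
  del 49.2.208.171/32 (clear depth 32)
  del 49.2.208.160/28 (clear depth 28)
  add 153.0.0.0/14 -> H0 at depth 14
  lookup 49.4.65.16: bits 0011000100000 walk d0:-→d1:-→d2:-→d3:-→d4:-→d5:-→d6:-→d7:-→d8:-→d9:-→d10:-→d11:-→d12:H0→d13:- -> H0
  lookup 49.0.7.34: bits 00110001000000 walk d0:-→d1:-→d2:-→d3:-→d4:-→d5:-→d6:-→d7:-→d8:-→d9:-→d10:-→d11:-→d12:H0→d13:-→d14:- -> H0
  lookup 153.1.112.0: bits 10011001000000010111 walk d0:-→d1:-→d2:-→d3:-→d4:-→d5:-→d6:-→d7:-→d8:-→d9:H0→d10:-→d11:-→d12:-→d13:-→d14:H0→d15:-→d16:-→d17:-→d18:-→d19:-→d20:H1 -> H1
  lookup 49.2.208.4: bits 001100010000001011010000 walk d0:-→d1:-→d2:-→d3:-→d4:-→d5:-→d6:-→d7:-→d8:-→d9:-→d10:-→d11:-→d12:H0→d13:-→d14:-→d15:-→d16:-→d17:-→d18:-→d19:-→d20:H5→d21:-→d22:-→d23:-→d24:- -> H5
  del 153.1.112.0/20 (clear depth 20)
  lookup 223.11.181.35: bits 1 walk d0:-→d1:- -> no-route
  lookup 49.0.0.13: bits 00110001000000 walk d0:-→d1:-→d2:-→d3:-→d4:-→d5:-→d6:-→d7:-→d8:-→d9:-→d10:-→d11:-→d12:H0→d13:-→d14:- -> H0
  lookup 153.0.0.11: bits 100110010000000 walk d0:-→d1:-→d2:-→d3:-→d4:-→d5:-→d6:-→d7:-→d8:-→d9:H0→d10:-→d11:-→d12:-→d13:-→d14:H0→d15:- -> H0
  lookup 153.0.0.1: bits 100110010000000 walk d0:-→d1:-→d2:-→d3:-→d4:-→d5:-→d6:-→d7:-→d8:-→d9:H0→d10:-→d11:-→d12:-→d13:-→d14:H0→d15:- -> H0

== LOOKUPS ==
["H2","H2","no-route","H5","H0","H0","no-route","H2","no-route","H0","H0","H1","H5","no-route","H0","H0","H0"]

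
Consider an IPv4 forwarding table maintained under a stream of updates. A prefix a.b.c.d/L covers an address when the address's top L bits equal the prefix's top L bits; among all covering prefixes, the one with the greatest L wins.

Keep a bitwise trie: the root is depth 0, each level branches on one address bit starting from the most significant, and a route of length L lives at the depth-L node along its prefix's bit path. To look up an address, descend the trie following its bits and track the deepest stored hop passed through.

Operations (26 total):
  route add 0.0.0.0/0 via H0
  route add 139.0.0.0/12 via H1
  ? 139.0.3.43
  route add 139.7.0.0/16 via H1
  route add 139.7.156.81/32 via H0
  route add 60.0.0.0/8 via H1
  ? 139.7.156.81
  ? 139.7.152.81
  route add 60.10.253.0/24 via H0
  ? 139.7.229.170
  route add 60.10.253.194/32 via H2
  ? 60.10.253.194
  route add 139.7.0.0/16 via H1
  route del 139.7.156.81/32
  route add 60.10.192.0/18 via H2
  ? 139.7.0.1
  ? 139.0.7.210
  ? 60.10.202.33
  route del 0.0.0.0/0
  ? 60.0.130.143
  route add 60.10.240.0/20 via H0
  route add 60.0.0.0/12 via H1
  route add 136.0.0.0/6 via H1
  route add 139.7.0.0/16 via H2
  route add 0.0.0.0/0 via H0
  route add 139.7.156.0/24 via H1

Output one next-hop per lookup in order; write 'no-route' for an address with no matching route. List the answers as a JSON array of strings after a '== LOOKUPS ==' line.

Apply in order:
  add 0.0.0.0/0 -> H0 at depth 0
  add 139.0.0.0/12 -> H1 at depth 12
  Q 139.0.3.43: descend 100010110000 ; hops seen [H0,H1] ; pick H1
  add 139.7.0.0/16 -> H1 at depth 16
  add 139.7.156.81/32 -> H0 at depth 32
  add 60.0.0.0/8 -> H1 at depth 8
  Q 139.7.156.81: descend 10001011000001111001110001010001 ; hops seen [H0,H1,H1,H0] ; pick H0
  Q 139.7.152.81: descend 100010110000011110011 ; hops seen [H0,H1,H1] ; pick H1
  add 60.10.253.0/24 -> H0 at depth 24
  Q 139.7.229.170: descend 10001011000001111 ; hops seen [H0,H1,H1] ; pick H1
  add 60.10.253.194/32 -> H2 at depth 32
  Q 60.10.253.194: descend 00111100000010101111110111000010 ; hops seen [H0,H1,H0,H2] ; pick H2
  add 139.7.0.0/16 -> H1 at depth 16
  del 139.7.156.81/32 (clear depth 32)
  add 60.10.192.0/18 -> H2 at depth 18
  Q 139.7.0.1: descend 1000101100000111 ; hops seen [H0,H1,H1] ; pick H1
  Q 139.0.7.210: descend 1000101100000 ; hops seen [H0,H1] ; pick H1
  Q 60.10.202.33: descend 001111000000101011 ; hops seen [H0,H1,H2] ; pick H2
  del 0.0.0.0/0 (clear depth 0)
  Q 60.0.130.143: descend 001111000000 ; hops seen [H1] ; pick H1
  add 60.10.240.0/20 -> H0 at depth 20
  add 60.0.0.0/12 -> H1 at depth 12
  add 136.0.0.0/6 -> H1 at depth 6
  add 139.7.0.0/16 -> H2 at depth 16
  add 0.0.0.0/0 -> H0 at depth 0
  add 139.7.156.0/24 -> H1 at depth 24

== LOOKUPS ==
["H1","H0","H1","H1","H2","H1","H1","H2","H1"]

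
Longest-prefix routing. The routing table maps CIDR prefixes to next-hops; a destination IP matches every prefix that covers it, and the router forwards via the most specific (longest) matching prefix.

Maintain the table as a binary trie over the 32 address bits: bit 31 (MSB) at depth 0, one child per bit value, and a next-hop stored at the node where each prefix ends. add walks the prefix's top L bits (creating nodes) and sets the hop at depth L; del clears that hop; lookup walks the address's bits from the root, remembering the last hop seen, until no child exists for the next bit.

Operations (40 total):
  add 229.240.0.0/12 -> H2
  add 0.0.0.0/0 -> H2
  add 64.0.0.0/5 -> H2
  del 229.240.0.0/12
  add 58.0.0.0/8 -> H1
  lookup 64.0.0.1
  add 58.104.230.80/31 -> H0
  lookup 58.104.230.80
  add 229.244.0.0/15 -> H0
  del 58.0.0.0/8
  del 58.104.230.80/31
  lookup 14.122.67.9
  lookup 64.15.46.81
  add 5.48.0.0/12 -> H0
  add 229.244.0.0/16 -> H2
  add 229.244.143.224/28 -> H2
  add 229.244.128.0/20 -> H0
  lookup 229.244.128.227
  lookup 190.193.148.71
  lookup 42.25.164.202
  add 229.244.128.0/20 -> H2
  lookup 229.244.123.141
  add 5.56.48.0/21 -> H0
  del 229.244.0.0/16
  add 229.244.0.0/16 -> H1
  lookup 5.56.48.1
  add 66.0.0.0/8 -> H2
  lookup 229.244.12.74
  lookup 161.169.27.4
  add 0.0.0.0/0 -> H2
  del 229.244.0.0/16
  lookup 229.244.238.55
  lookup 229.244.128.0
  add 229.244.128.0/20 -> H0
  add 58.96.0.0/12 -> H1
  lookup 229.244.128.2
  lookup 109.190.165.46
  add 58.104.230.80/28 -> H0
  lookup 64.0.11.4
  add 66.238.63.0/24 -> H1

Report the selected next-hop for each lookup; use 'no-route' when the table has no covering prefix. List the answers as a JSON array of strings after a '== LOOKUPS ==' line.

Apply in order:
  add 229.240.0.0/12 -> H2 at depth 12
  add 0.0.0.0/0 -> H2 at depth 0
  add 64.0.0.0/5 -> H2 at depth 5
  del 229.240.0.0/12 (clear depth 12)
  add 58.0.0.0/8 -> H1 at depth 8
  lookup 64.0.0.1: bits 01000 walk d0:H2→d1:-→d2:-→d3:-→d4:-→d5:H2 -> H2
  add 58.104.230.80/31 -> H0 at depth 31
  lookup 58.104.230.80: bits 0011101001101000111001100101000 walk d0:H2→d1:-→d2:-→d3:-→d4:-→d5:-→d6:-→d7:-→d8:H1→d9:-→d10:-→d11:-→d12:-→d13:-→d14:-→d15:-→d16:-→d17:-→d18:-→d19:-→d20:-→d21:-→d22:-→d23:-→d24:-→d25:-→d26:-→d27:-→d28:-→d29:-→d30:-→d31:H0 -> H0
  add 229.244.0.0/15 -> H0 at depth 15
  del 58.0.0.0/8 (clear depth 8)
  del 58.104.230.80/31 (clear depth 31)
  lookup 14.122.67.9: bits 00 walk d0:H2→d1:-→d2:- -> H2
  lookup 64.15.46.81: bits 01000 walk d0:H2→d1:-→d2:-→d3:-→d4:-→d5:H2 -> H2
  add 5.48.0.0/12 -> H0 at depth 12
  add 229.244.0.0/16 -> H2 at depth 16
  add 229.244.143.224/28 -> H2 at depth 28
  add 229.244.128.0/20 -> H0 at depth 20
  lookup 229.244.128.227: bits 11100101111101001000 walk d0:H2→d1:-→d2:-→d3:-→d4:-→d5:-→d6:-→d7:-→d8:-→d9:-→d10:-→d11:-→d12:-→d13:-→d14:-→d15:H0→d16:H2→d17:-→d18:-→d19:-→d20:H0 -> H0
  lookup 190.193.148.71: bits 1 walk d0:H2→d1:- -> H2
  lookup 42.25.164.202: bits 001 walk d0:H2→d1:-→d2:-→d3:- -> H2
  add 229.244.128.0/20 -> H2 at depth 20
  lookup 229.244.123.141: bits 1110010111110100 walk d0:H2→d1:-→d2:-→d3:-→d4:-→d5:-→d6:-→d7:-→d8:-→d9:-→d10:-→d11:-→d12:-→d13:-→d14:-→d15:H0→d16:H2 -> H2
  add 5.56.48.0/21 -> H0 at depth 21
  del 229.244.0.0/16 (clear depth 16)
  add 229.244.0.0/16 -> H1 at depth 16
  lookup 5.56.48.1: bits 000001010011100000110 walk d0:H2→d1:-→d2:-→d3:-→d4:-→d5:-→d6:-→d7:-→d8:-→d9:-→d10:-→d11:-→d12:H0→d13:-→d14:-→d15:-→d16:-→d17:-→d18:-→d19:-→d20:-→d21:H0 -> H0
  add 66.0.0.0/8 -> H2 at depth 8
  lookup 229.244.12.74: bits 1110010111110100 walk d0:H2→d1:-→d2:-→d3:-→d4:-→d5:-→d6:-→d7:-→d8:-→d9:-→d10:-→d11:-→d12:-→d13:-→d14:-→d15:H0→d16:H1 -> H1
  lookup 161.169.27.4: bits 1 walk d0:H2→d1:- -> H2
  add 0.0.0.0/0 -> H2 at depth 0
  del 229.244.0.0/16 (clear depth 16)
  lookup 229.244.238.55: bits 11100101111101001 walk d0:H2→d1:-→d2:-→d3:-→d4:-→d5:-→d6:-→d7:-→d8:-→d9:-→d10:-→d11:-→d12:-→d13:-→d14:-→d15:H0→d16:-→d17:- -> H0
  lookup 229.244.128.0: bits 11100101111101001000 walk d0:H2→d1:-→d2:-→d3:-→d4:-→d5:-→d6:-→d7:-→d8:-→d9:-→d10:-→d11:-→d12:-→d13:-→d14:-→d15:H0→d16:-→d17:-→d18:-→d19:-→d20:H2 -> H2
  add 229.244.128.0/20 -> H0 at depth 20
  add 58.96.0.0/12 -> H1 at depth 12
  lookup 229.244.128.2: bits 11100101111101001000 walk d0:H2→d1:-→d2:-→d3:-→d4:-→d5:-→d6:-→d7:-→d8:-→d9:-→d10:-→d11:-→d12:-→d13:-→d14:-→d15:H0→d16:-→d17:-→d18:-→d19:-→d20:H0 -> H0
  lookup 109.190.165.46: bits 01 walk d0:H2→d1:-→d2:- -> H2
  add 58.104.230.80/28 -> H0 at depth 28
  lookup 64.0.11.4: bits 010000 walk d0:H2→d1:-→d2:-→d3:-→d4:-→d5:H2→d6:- -> H2
  add 66.238.63.0/24 -> H1 at depth 24

== LOOKUPS ==
["H2","H0","H2","H2","H0","H2","H2","H2","H0","H1","H2","H0","H2","H0","H2","H2"]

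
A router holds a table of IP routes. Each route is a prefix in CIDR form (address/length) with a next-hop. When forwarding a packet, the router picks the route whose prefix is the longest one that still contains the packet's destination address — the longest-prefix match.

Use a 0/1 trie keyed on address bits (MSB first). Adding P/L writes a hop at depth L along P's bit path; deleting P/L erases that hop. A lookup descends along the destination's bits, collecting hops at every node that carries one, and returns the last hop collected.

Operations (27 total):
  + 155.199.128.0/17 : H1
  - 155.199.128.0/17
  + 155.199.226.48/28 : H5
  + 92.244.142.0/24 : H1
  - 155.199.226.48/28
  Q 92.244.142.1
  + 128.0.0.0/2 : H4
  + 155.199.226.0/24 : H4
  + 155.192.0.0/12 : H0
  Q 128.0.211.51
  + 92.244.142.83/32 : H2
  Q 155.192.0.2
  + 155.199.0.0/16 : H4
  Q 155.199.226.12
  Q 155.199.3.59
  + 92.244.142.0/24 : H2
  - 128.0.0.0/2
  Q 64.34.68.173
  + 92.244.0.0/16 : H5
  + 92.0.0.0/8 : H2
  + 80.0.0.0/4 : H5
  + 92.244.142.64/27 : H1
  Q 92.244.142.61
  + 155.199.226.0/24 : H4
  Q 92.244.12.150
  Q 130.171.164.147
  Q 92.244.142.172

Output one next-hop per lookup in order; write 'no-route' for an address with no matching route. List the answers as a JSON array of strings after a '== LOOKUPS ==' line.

Process each operation:
  + 155.199.128.0/17 (H1) depth=17
  - 155.199.128.0/17 clear@17
  + 155.199.226.48/28 (H5) depth=28
  + 92.244.142.0/24 (H1) depth=24
  - 155.199.226.48/28 clear@28
  lookup 92.244.142.1: bits 010111001111010010001110 walk d0:-→d1:-→d2:-→d3:-→d4:-→d5:-→d6:-→d7:-→d8:-→d9:-→d10:-→d11:-→d12:-→d13:-→d14:-→d15:-→d16:-→d17:-→d18:-→d19:-→d20:-→d21:-→d22:-→d23:-→d24:H1 -> H1
  + 128.0.0.0/2 (H4) depth=2
  + 155.199.226.0/24 (H4) depth=24
  + 155.192.0.0/12 (H0) depth=12
  lookup 128.0.211.51: bits 100 walk d0:-→d1:-→d2:H4→d3:- -> H4
  + 92.244.142.83/32 (H2) depth=32
  lookup 155.192.0.2: bits 1001101111000 walk d0:-→d1:-→d2:H4→d3:-→d4:-→d5:-→d6:-→d7:-→d8:-→d9:-→d10:-→d11:-→d12:H0→d13:- -> H0
  + 155.199.0.0/16 (H4) depth=16
  lookup 155.199.226.12: bits 10011011110001111110001000 walk d0:-→d1:-→d2:H4→d3:-→d4:-→d5:-→d6:-→d7:-→d8:-→d9:-→d10:-→d11:-→d12:H0→d13:-→d14:-→d15:-→d16:H4→d17:-→d18:-→d19:-→d20:-→d21:-→d22:-→d23:-→d24:H4→d25:-→d26:- -> H4
  lookup 155.199.3.59: bits 1001101111000111 walk d0:-→d1:-→d2:H4→d3:-→d4:-→d5:-→d6:-→d7:-→d8:-→d9:-→d10:-→d11:-→d12:H0→d13:-→d14:-→d15:-→d16:H4 -> H4
  + 92.244.142.0/24 (H2) depth=24
  - 128.0.0.0/2 clear@2
  lookup 64.34.68.173: bits 010 walk d0:-→d1:-→d2:-→d3:- -> no-route
  + 92.244.0.0/16 (H5) depth=16
  + 92.0.0.0/8 (H2) depth=8
  + 80.0.0.0/4 (H5) depth=4
  + 92.244.142.64/27 (H1) depth=27
  lookup 92.244.142.61: bits 0101110011110100100011100 walk d0:-→d1:-→d2:-→d3:-→d4:H5→d5:-→d6:-→d7:-→d8:H2→d9:-→d10:-→d11:-→d12:-→d13:-→d14:-→d15:-→d16:H5→d17:-→d18:-→d19:-→d20:-→d21:-→d22:-→d23:-→d24:H2→d25:- -> H2
  + 155.199.226.0/24 (H4) depth=24
  lookup 92.244.12.150: bits 0101110011110100 walk d0:-→d1:-→d2:-→d3:-→d4:H5→d5:-→d6:-→d7:-→d8:H2→d9:-→d10:-→d11:-→d12:-→d13:-→d14:-→d15:-→d16:H5 -> H5
  lookup 130.171.164.147: bits 100 walk d0:-→d1:-→d2:-→d3:- -> no-route
  lookup 92.244.142.172: bits 010111001111010010001110 walk d0:-→d1:-→d2:-→d3:-→d4:H5→d5:-→d6:-→d7:-→d8:H2→d9:-→d10:-→d11:-→d12:-→d13:-→d14:-→d15:-→d16:H5→d17:-→d18:-→d19:-→d20:-→d21:-→d22:-→d23:-→d24:H2 -> H2

== LOOKUPS ==
["H1","H4","H0","H4","H4","no-route","H2","H5","no-route","H2"]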